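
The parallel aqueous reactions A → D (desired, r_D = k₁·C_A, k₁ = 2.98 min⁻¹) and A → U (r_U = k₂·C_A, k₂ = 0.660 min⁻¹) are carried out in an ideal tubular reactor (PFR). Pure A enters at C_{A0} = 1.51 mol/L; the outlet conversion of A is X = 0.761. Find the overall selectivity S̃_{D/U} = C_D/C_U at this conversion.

C_A = C_{A0}(1−X) = 0.3609 mol/L.
Both paths are first order in A, so the instantaneous fraction to D is constant: dC_D/d(−C_A) = k₁/(k₁+k₂) = 0.8187.
C_D = 0.8187·(C_{A0}−C_A) = 0.8187×1.149 = 0.941 mol/L.
C_U = (C_{A0}−C_A)−C_D = 0.2084 mol/L; S̃_{D/U} = 0.9408/0.2084 = 4.52.

4.52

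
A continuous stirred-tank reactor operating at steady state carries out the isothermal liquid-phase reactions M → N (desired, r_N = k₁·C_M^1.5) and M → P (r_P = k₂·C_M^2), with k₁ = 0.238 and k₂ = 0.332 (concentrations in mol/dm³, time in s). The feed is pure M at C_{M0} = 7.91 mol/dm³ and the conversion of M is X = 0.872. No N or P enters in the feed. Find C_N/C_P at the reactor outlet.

0.712

Exit C_M = C_{M0}(1−X) = 7.91×0.128 = 1.012 mol/dm³.
In a CSTR the entire volume is at exit conditions, so r_N = 0.238×1.012^1.5 = 0.2425 and r_P = 0.332×1.012^2 = 0.3403.
Overall selectivity = C_N/C_P = r_Nτ/(r_Pτ) = r_N/r_P = 0.712.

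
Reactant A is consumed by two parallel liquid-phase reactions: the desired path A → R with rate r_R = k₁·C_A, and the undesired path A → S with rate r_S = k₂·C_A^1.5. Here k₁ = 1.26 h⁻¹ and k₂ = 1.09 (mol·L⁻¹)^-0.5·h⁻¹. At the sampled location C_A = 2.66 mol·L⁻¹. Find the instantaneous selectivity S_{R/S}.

S_{R/S} = r_R/r_S = (k₁·C_A)/(k₂·C_A^1.5) = (k₁/k₂)·C_A^-0.5.
= (1.26×2.660) / (1.09×2.660^1.5) = 3.352/4.729 = 0.709.

0.709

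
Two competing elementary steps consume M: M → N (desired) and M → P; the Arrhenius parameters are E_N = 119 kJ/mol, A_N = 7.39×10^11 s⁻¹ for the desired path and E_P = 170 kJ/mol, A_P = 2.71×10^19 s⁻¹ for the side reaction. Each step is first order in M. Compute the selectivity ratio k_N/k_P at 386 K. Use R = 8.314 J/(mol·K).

With equal orders, S_{N/P} = k_N/k_P = (A_N/A_P)·exp[(E_P−E_N)/(RT)].
(E_P−E_N)/(RT) = (170−119)×10³/(8.314×386) = 51000/3209 = 15.89.
k_N/k_P = (7.39×10^11/2.71×10^19)·exp(15.89) = 2.727×10^-8 × 7.975×10^6 = 0.217.

0.217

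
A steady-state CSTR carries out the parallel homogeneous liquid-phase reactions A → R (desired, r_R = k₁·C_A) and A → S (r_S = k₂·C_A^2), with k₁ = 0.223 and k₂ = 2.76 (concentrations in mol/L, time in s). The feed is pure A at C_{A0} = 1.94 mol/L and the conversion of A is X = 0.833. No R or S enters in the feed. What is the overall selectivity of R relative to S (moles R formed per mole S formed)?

Exit C_A = C_{A0}(1−X) = 1.94×0.167 = 0.3240 mol/L.
A CSTR operates uniformly at the exit composition, giving r_R = 0.07225 and r_S = 0.2897 (each k·C_A^n at C_A = 0.3240).
Overall selectivity = C_R/C_S = r_Rτ/(r_Sτ) = r_R/r_S = 0.249.

0.249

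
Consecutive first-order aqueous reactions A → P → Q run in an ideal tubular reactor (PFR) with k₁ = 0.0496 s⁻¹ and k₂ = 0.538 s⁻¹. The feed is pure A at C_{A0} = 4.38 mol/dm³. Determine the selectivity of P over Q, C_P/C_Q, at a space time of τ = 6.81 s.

0.322

For first-order series with pure A initially, C_P(τ) = k₁C_{A0}/(k₂−k₁)·(e^(−k₁τ) − e^(−k₂τ)).
e^(−k₁τ) = e^(−0.0496×6.81) = e^(−0.3378) = 0.7134; e^(−k₂τ) = e^(−3.664) = 0.02564.
C_P = 0.0496×4.38/(0.538−0.0496) × (0.7134−0.02564) = 0.4448×0.6877 = 0.3059 mol/dm³.
C_A = C_{A0}e^(−k₁τ) = 3.124 mol/dm³, so C_Q = C_{A0}−C_A−C_P = 0.9496 mol/dm³; C_P/C_Q = 0.322.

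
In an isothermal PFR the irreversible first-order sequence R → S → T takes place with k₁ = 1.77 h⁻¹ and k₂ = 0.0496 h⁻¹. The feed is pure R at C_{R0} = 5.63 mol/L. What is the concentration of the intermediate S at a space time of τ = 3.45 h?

For first-order series with pure R initially, C_S(τ) = k₁C_{R0}/(k₂−k₁)·(e^(−k₁τ) − e^(−k₂τ)).
e^(−k₁τ) = e^(−1.77×3.45) = e^(−6.107) = 0.002228; e^(−k₂τ) = e^(−0.1711) = 0.8427.
C_S = 1.77×5.63/(0.0496−1.77) × (0.002228−0.8427) = (-5.792)×(-0.8405) = 4.868 mol/L.

4.87 mol/L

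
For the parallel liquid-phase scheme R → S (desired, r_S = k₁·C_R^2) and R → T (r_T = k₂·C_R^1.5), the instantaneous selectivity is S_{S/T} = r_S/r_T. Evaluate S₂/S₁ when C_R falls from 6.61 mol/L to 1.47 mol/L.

0.472

S_{S/T} = (k₁/k₂)·C_R^0.5, so S₂/S₁ = (C_{R,2}/C_{R,1})^0.5.
= (1.47/6.61)^0.5 = (0.2224)^0.5 = 0.472.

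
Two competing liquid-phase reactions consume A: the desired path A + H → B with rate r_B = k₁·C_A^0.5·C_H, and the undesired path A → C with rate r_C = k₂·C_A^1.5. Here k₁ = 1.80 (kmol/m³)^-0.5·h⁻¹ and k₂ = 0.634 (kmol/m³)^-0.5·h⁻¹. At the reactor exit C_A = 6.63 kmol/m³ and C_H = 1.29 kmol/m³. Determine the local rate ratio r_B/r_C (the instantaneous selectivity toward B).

0.552

S_{B/C} = r_B/r_C = (k₁·C_A^0.5·C_H)/(k₂·C_A^1.5) = (k₁/k₂)·C_A⁻¹·C_H.
= (1.80×6.630^0.5×1.290) / (0.634×6.630^1.5) = 5.979/10.82 = 0.552.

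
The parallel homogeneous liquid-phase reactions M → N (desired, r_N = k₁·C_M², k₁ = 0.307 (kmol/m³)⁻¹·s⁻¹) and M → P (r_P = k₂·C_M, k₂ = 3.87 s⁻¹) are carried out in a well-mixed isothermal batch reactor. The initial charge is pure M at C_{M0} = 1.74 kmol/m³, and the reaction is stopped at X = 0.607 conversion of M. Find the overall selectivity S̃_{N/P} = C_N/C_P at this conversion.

C_M = C_{M0}(1−X) = 0.6838 kmol/m³.
Along a PFR/batch, dC_P/dC_M = −r_P/(r_N+r_P) = −k₂/(k₂+k₁·C_M).
Integrating from C_{M0} to C_M: C_P = (3.87/0.307)·ln[(3.87+0.307·1.74)/(3.87+0.307·0.684)] = 12.61·ln(4.404/4.080) = 0.9640 kmol/m³.
Then C_N = (C_{M0}−C_M) − C_P = 1.056 − 0.9640 = 0.09216 kmol/m³.
S̃_{N/P} = C_N/C_P = 0.09216/0.9640 = 0.0956.

0.0956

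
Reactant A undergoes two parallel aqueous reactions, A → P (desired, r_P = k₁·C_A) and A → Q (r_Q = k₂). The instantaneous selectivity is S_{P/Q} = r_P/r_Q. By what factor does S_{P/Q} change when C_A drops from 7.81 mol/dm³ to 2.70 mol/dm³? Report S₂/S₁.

S_{P/Q} = (k₁/k₂)·C_A, so S₂/S₁ = (C_{A,2}/C_{A,1}).
= 2.70/7.81 = 0.346.

0.346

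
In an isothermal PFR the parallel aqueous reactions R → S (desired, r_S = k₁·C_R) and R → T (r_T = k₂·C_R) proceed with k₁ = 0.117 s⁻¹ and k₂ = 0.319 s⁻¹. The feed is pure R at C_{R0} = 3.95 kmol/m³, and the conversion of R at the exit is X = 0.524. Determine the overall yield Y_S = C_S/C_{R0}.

0.141

C_R = C_{R0}(1−X) = 1.880 kmol/m³.
Both paths are first order in R, so the instantaneous fraction to S is constant: dC_S/d(−C_R) = k₁/(k₁+k₂) = 0.2683.
C_S = 0.2683·(C_{R0}−C_R) = 0.2683×2.070 = 0.555 kmol/m³.
Y_S = C_S/C_{R0} = 0.5554/3.95 = 0.141.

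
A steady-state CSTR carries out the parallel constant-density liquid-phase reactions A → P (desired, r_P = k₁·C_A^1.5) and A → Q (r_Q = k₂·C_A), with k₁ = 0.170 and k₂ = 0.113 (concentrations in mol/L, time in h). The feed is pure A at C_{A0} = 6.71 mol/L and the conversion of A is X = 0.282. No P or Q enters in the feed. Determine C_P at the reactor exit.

Exit C_A = C_{A0}(1−X) = 6.71×0.718 = 4.818 mol/L.
In a CSTR the entire volume is at exit conditions, so r_P = 0.170×4.818^1.5 = 1.798 and r_Q = 0.113×4.818 = 0.5444.
Fraction of consumed A going to P: r_P/(r_P+r_Q) = 0.7676.
C_P = 0.7676·C_{A0}·X = 0.7676×6.71×0.282 = 1.45 mol/L.

1.45 mol/L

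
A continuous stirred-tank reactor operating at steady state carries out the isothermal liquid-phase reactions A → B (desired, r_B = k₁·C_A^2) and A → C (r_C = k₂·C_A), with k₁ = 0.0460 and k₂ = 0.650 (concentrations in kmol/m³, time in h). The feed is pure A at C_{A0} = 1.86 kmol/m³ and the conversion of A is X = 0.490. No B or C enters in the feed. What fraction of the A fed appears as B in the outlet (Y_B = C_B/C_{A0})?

0.0308

Exit C_A = C_{A0}(1−X) = 1.86×0.510 = 0.9486 kmol/m³.
In a CSTR the entire volume is at exit conditions, so r_B = 0.0460×0.9486^2 = 0.04139 and r_C = 0.650×0.9486 = 0.6166.
Fraction of consumed A going to B: r_B/(r_B+r_C) = 0.06291.
C_B = 0.06291·C_{A0}·X = 0.06291×1.86×0.490 = 0.0573 kmol/m³; Y_B = C_B/C_{A0} = 0.0308.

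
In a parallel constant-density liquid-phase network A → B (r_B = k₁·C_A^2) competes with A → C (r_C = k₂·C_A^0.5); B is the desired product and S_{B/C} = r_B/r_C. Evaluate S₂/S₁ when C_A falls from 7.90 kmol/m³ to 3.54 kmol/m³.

0.300

S_{B/C} = (k₁/k₂)·C_A^1.5, so S₂/S₁ = (C_{A,2}/C_{A,1})^1.5.
= (3.54/7.90)^1.5 = (0.4481)^1.5 = 0.300.
Selectivity toward B falls as C_A falls — high-concentration operation is favoured.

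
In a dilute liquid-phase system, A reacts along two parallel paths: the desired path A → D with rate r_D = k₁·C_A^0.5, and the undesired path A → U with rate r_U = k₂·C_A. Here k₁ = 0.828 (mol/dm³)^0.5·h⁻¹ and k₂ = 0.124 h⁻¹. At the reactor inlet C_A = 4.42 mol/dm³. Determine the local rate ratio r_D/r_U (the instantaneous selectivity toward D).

S_{D/U} = r_D/r_U = (k₁·C_A^0.5)/(k₂·C_A) = (k₁/k₂)·C_A^-0.5.
= (0.828×4.420^0.5) / (0.124×4.420) = 1.741/0.5481 = 3.18.
The undesired path is higher order in A, so low C_A (CSTR or dilute feed) favours D.

3.18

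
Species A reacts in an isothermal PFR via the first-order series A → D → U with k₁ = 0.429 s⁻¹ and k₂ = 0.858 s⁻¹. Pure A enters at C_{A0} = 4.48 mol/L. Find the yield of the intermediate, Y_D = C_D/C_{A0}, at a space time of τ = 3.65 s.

0.165

Solving the coupled first-order balances gives C_D(τ) = [k₁/(k₂−k₁)]·C_{A0}·(e^(−k₁τ) − e^(−k₂τ)).
e^(−k₁τ) = e^(−0.429×3.65) = e^(−1.566) = 0.2089; e^(−k₂τ) = e^(−3.132) = 0.04364.
C_D = 0.429×4.48/(0.858−0.429) × (0.2089−0.04364) = 4.480×0.1653 = 0.7404 mol/L.
Y_D = C_D/C_{A0} = 0.7404/4.48 = 0.165.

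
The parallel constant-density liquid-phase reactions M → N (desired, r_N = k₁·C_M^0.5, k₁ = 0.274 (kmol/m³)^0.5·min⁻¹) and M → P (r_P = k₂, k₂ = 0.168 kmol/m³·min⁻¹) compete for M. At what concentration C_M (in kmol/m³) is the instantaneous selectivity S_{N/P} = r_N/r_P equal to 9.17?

S_{N/P} = (k₁/k₂)·C_M^0.5 ⇒ C_M = (S·k₂/k₁)^(2).
= (9.17×0.168/0.274)^(2) = (5.622)^(2) = 31.6 kmol/m³.

31.6 kmol/m³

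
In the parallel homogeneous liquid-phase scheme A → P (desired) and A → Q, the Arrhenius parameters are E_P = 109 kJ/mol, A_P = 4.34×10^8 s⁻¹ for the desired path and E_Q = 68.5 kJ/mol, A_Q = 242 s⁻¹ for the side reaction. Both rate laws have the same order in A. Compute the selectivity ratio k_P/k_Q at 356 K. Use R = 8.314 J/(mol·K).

With equal orders, S_{P/Q} = k_P/k_Q = (A_P/A_Q)·exp[(E_Q−E_P)/(RT)].
(E_Q−E_P)/(RT) = (68.5−109)×10³/(8.314×356) = -40500/2960 = -13.68.
k_P/k_Q = (4.34×10^8/242)·exp(-13.68) = 1.793×10^6 × 1.141×10^-6 = 2.05.

2.05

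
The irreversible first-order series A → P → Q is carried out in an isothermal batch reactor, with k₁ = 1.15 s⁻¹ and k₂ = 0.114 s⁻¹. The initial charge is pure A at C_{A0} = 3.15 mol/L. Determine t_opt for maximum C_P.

The intermediate peaks when r₁ = r₂, i.e. k₁e^(−k₁t) = k₂e^(−k₂t), giving t_opt = ln(k₂/k₁)/(k₂−k₁).
= ln(0.114/1.15)/(0.114−1.15) = ln(0.09913)/-1.036 = -2.311/-1.036 = 2.23 s.

2.23 s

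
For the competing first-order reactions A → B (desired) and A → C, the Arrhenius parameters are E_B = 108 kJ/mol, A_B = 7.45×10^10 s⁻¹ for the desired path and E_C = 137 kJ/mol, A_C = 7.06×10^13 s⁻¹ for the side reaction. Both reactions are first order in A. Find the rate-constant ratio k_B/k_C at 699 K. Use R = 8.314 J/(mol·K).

0.155

k_B/k_C = (A_B/A_C)·exp[−(E_B−E_C)/(RT)] = (A_B/A_C)·exp[(E_C−E_B)/(RT)].
(E_C−E_B)/(RT) = (137−108)×10³/(8.314×699) = 29000/5811 = 4.990.
k_B/k_C = (7.45×10^10/7.06×10^13)·exp(4.990) = 0.001055 × 147.0 = 0.155.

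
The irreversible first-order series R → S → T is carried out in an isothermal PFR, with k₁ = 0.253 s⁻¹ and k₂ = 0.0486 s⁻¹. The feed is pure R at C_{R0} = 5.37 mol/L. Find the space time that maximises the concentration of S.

8.07 s

Setting dC_S/dτ = 0 gives τ_opt = ln(k₂/k₁)/(k₂−k₁).
= ln(0.0486/0.253)/(0.0486−0.253) = ln(0.1921)/-0.2044 = -1.650/-0.2044 = 8.07 s.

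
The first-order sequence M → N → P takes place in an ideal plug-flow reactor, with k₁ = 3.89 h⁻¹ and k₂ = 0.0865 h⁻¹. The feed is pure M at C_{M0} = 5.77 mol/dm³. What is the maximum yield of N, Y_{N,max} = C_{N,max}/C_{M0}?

At the optimum, C_{N,max}/C_{M0} = (k₁/k₂)^[k₂/(k₂−k₁)].
= (3.89/0.0865)^(0.0865/(0.0865−3.89)) = (44.97)^(-0.02274) = 0.9171.

0.917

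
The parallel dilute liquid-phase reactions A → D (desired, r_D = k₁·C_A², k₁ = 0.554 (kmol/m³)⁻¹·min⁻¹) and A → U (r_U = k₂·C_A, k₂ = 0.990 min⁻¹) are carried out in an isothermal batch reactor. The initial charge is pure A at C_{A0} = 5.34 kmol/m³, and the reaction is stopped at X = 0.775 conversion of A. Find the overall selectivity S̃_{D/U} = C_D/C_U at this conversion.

C_A = C_{A0}(1−X) = 1.201 kmol/m³.
Along a PFR/batch, dC_U/dC_A = −r_U/(r_D+r_U) = −k₂/(k₂+k₁·C_A).
Integrating from C_{A0} to C_A: C_U = (0.990/0.554)·ln[(0.990+0.554·5.34)/(0.990+0.554·1.20)] = 1.787·ln(3.948/1.656) = 1.553 kmol/m³.
Then C_D = (C_{A0}−C_A) − C_U = 4.139 − 1.553 = 2.585 kmol/m³.
S̃_{D/U} = C_D/C_U = 2.585/1.553 = 1.66.

1.66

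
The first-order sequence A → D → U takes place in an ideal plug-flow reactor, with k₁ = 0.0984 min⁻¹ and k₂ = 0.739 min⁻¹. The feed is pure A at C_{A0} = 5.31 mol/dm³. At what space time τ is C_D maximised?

3.15 min

The intermediate peaks when r₁ = r₂, i.e. k₁e^(−k₁τ) = k₂e^(−k₂τ), giving τ_opt = ln(k₂/k₁)/(k₂−k₁).
= ln(0.739/0.0984)/(0.739−0.0984) = ln(7.510)/0.6406 = 2.016/0.6406 = 3.15 min.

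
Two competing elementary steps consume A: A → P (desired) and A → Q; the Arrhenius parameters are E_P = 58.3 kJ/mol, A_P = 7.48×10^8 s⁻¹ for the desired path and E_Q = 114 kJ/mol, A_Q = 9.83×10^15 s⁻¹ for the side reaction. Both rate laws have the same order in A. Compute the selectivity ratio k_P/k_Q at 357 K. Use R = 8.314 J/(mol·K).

Since both paths have the same order in A, the concentration cancels and S_{P/Q} = k_P/k_Q = (A_P/A_Q)·exp[(E_Q−E_P)/(RT)].
(E_Q−E_P)/(RT) = (114−58.3)×10³/(8.314×357) = 55700/2968 = 18.77.
k_P/k_Q = (7.48×10^8/9.83×10^15)·exp(18.77) = 7.609×10^-8 × 1.413×10^8 = 10.8.
Since E_P < E_Q, lowering the temperature improves selectivity toward P.

10.8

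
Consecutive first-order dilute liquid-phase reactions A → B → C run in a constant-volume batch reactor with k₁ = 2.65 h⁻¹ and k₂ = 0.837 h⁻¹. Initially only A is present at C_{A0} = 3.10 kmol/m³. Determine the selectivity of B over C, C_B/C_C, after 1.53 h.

0.633

The intermediate concentration in a first-order A→B→C sequence is C_B = k₁C_{A0}(e^(−k₁t) − e^(−k₂t))/(k₂−k₁).
e^(−k₁t) = e^(−2.65×1.53) = e^(−4.054) = 0.01734; e^(−k₂t) = e^(−1.281) = 0.2779.
C_B = 2.65×3.10/(0.837−2.65) × (0.01734−0.2779) = (-4.531)×(-0.2605) = 1.180 kmol/m³.
C_A = C_{A0}e^(−k₁t) = 0.05377 kmol/m³, so C_C = C_{A0}−C_A−C_B = 1.866 kmol/m³; C_B/C_C = 0.633.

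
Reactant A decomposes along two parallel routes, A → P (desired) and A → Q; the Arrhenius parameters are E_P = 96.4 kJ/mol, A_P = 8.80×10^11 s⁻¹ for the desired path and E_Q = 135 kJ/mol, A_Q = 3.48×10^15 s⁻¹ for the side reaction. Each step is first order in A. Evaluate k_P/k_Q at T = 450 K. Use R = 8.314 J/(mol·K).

Since both paths have the same order in A, the concentration cancels and S_{P/Q} = k_P/k_Q = (A_P/A_Q)·exp[(E_Q−E_P)/(RT)].
(E_Q−E_P)/(RT) = (135−96.4)×10³/(8.314×450) = 38600/3741 = 10.32.
k_P/k_Q = (8.80×10^11/3.48×10^15)·exp(10.32) = 2.529×10^-4 × 30251 = 7.65.
Since E_P < E_Q, lowering the temperature improves selectivity toward P.

7.65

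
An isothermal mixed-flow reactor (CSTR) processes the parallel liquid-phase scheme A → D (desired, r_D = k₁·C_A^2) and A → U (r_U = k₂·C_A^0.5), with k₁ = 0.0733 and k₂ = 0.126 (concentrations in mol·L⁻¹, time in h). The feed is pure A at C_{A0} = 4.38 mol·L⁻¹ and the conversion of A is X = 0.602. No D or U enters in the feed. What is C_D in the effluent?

1.51 mol·L⁻¹

Exit C_A = C_{A0}(1−X) = 4.38×0.398 = 1.743 mol·L⁻¹.
A CSTR operates uniformly at the exit composition, giving r_D = 0.2228 and r_U = 0.1664 (each k·C_A^n at C_A = 1.743).
Fraction of consumed A going to D: r_D/(r_D+r_U) = 0.5725.
C_D = 0.5725·C_{A0}·X = 0.5725×4.38×0.602 = 1.51 mol·L⁻¹.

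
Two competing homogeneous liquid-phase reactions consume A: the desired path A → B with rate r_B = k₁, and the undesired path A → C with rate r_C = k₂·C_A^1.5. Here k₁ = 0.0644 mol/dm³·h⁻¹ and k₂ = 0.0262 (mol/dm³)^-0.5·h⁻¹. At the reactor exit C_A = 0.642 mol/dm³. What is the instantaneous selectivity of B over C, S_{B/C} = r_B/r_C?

S_{B/C} = r_B/r_C = (k₁)/(k₂·C_A^1.5) = (k₁/k₂)·C_A^-1.5.
= (0.0644) / (0.0262×0.6420^1.5) = 0.06440/0.01348 = 4.78.

4.78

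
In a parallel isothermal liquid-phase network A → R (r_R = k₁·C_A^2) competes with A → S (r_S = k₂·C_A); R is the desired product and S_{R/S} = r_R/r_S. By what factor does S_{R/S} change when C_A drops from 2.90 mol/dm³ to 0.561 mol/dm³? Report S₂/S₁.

0.193

S_{R/S} = (k₁/k₂)·C_A, so S₂/S₁ = (C_{A,2}/C_{A,1}).
= 0.561/2.90 = 0.193.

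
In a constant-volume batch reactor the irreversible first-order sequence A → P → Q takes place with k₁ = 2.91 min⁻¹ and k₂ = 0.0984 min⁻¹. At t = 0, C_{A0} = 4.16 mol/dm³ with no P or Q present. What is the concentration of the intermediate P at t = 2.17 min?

3.47 mol/dm³

Solving the coupled first-order balances gives C_P(t) = [k₁/(k₂−k₁)]·C_{A0}·(e^(−k₁t) − e^(−k₂t)).
e^(−k₁t) = e^(−2.91×2.17) = e^(−6.315) = 0.001810; e^(−k₂t) = e^(−0.2135) = 0.8077.
C_P = 2.91×4.16/(0.0984−2.91) × (0.001810−0.8077) = (-4.306)×(-0.8059) = 3.470 mol/dm³.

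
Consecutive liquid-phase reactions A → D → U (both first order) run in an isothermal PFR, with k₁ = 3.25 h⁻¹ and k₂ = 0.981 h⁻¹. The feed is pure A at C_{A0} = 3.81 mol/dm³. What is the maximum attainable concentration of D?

For a first-order series the maximum intermediate yield is C_{D,max}/C_{A0} = (k₁/k₂)^[k₂/(k₂−k₁)].
= (3.25/0.981)^(0.981/(0.981−3.25)) = (3.313)^(-0.4323) = 0.5958.
C_{D,max} = 0.5958×3.81 = 2.27 mol/dm³.

2.27 mol/dm³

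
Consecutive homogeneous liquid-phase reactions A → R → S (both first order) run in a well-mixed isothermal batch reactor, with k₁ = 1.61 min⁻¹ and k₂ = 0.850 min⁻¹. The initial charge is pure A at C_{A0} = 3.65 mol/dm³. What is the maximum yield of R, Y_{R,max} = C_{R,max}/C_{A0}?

0.489

Evaluating C_R at t_opt = ln(k₂/k₁)/(k₂−k₁) gives C_{R,max}/C_{A0} = (k₁/k₂)^[k₂/(k₂−k₁)].
= (1.61/0.850)^(0.850/(0.850−1.61)) = (1.894)^(-1.118) = 0.4895.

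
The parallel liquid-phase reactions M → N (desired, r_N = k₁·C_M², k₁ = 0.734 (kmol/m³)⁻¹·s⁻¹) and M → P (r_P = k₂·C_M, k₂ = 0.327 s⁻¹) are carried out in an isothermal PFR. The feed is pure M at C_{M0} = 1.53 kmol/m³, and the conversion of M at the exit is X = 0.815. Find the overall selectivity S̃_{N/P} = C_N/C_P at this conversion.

C_M = C_{M0}(1−X) = 0.2831 kmol/m³.
Along a PFR/batch, dC_P/dC_M = −r_P/(r_N+r_P) = −k₂/(k₂+k₁·C_M).
Integrating from C_{M0} to C_M: C_P = (0.327/0.734)·ln[(0.327+0.734·1.53)/(0.327+0.734·0.283)] = 0.4455·ln(1.450/0.5348) = 0.4444 kmol/m³.
Then C_N = (C_{M0}−C_M) − C_P = 1.247 − 0.4444 = 0.8026 kmol/m³.
S̃_{N/P} = C_N/C_P = 0.8026/0.4444 = 1.81.

1.81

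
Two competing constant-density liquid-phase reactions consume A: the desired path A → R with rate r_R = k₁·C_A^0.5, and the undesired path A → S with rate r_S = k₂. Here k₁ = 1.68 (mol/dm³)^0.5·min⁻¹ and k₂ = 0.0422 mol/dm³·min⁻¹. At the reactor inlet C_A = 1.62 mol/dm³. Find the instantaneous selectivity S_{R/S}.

50.7

S_{R/S} = r_R/r_S = (k₁·C_A^0.5)/(k₂) = (k₁/k₂)·C_A^0.5.
= (1.68×1.620^0.5) / (0.0422) = 2.138/0.04220 = 50.7.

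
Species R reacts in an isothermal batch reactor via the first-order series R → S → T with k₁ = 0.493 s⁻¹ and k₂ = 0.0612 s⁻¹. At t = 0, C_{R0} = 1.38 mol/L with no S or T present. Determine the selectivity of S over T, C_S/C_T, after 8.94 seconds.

For first-order series with pure R initially, C_S(t) = k₁C_{R0}/(k₂−k₁)·(e^(−k₁t) − e^(−k₂t)).
e^(−k₁t) = e^(−0.493×8.94) = e^(−4.407) = 0.01219; e^(−k₂t) = e^(−0.5471) = 0.5786.
C_S = 0.493×1.38/(0.0612−0.493) × (0.01219−0.5786) = (-1.576)×(-0.5664) = 0.8925 mol/L.
C_R = C_{R0}e^(−k₁t) = 0.01682 mol/L, so C_T = C_{R0}−C_R−C_S = 0.4707 mol/L; C_S/C_T = 1.90.

1.90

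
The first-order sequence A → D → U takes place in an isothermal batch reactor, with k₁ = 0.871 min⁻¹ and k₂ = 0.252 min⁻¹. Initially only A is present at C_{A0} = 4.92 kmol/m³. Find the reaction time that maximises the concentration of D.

2.00 min

The intermediate peaks when r₁ = r₂, i.e. k₁e^(−k₁t) = k₂e^(−k₂t), giving t_opt = ln(k₂/k₁)/(k₂−k₁).
= ln(0.252/0.871)/(0.252−0.871) = ln(0.2893)/-0.6190 = -1.240/-0.6190 = 2.00 min.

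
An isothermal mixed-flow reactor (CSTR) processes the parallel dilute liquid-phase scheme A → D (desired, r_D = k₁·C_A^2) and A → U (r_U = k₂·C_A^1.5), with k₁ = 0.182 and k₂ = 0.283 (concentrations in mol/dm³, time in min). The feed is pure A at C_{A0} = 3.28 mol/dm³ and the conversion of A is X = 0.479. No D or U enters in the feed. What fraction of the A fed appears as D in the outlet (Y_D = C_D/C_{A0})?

Exit C_A = C_{A0}(1−X) = 3.28×0.521 = 1.709 mol/dm³.
A CSTR operates uniformly at the exit composition, giving r_D = 0.5315 and r_U = 0.6322 (each k·C_A^n at C_A = 1.709).
Fraction of consumed A going to D: r_D/(r_D+r_U) = 0.4567.
C_D = 0.4567·C_{A0}·X = 0.4567×3.28×0.479 = 0.718 mol/dm³; Y_D = C_D/C_{A0} = 0.219.

0.219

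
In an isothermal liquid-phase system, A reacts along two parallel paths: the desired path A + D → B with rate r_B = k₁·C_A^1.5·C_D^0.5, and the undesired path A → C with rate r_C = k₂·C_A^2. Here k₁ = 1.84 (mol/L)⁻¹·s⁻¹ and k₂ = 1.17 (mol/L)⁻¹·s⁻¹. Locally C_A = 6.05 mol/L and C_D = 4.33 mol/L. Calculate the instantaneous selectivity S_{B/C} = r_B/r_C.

S_{B/C} = r_B/r_C = (k₁·C_A^1.5·C_D^0.5)/(k₂·C_A^2) = (k₁/k₂)·C_A^-0.5·C_D^0.5.
= (1.84×6.050^1.5×4.330^0.5) / (1.17×6.050^2) = 56.98/42.82 = 1.33.

1.33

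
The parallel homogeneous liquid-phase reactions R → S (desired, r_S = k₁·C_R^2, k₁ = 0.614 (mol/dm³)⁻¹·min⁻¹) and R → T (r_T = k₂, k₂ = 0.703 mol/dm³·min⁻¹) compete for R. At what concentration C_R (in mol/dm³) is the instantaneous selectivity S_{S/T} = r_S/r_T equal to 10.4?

S_{S/T} = (k₁/k₂)·C_R^2 ⇒ C_R = (S·k₂/k₁)^(0.5).
= (10.4×0.703/0.614)^(0.5) = (11.91)^(0.5) = 3.45 mol/dm³.

3.45 mol/dm³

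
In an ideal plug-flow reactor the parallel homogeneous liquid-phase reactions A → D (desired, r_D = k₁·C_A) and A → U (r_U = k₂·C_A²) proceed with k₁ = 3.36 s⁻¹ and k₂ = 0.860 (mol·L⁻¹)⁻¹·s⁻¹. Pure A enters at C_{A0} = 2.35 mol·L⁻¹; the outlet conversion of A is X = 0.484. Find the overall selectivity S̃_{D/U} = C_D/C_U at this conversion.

2.22

C_A = C_{A0}(1−X) = 1.213 mol·L⁻¹.
Along a PFR/batch, dC_D/dC_A = −r_D/(r_D+r_U) = −k₁/(k₁+k₂·C_A).
Integrating from C_{A0} to C_A: C_D = (3.36/0.860)·ln[(3.36+0.860·2.35)/(3.36+0.860·1.21)] = 3.907·ln(5.381/4.403) = 0.7838 mol·L⁻¹.
C_U = (C_{A0}−C_A)−C_D = 0.3536 mol·L⁻¹; S̃_{D/U} = 0.7838/0.3536 = 2.22.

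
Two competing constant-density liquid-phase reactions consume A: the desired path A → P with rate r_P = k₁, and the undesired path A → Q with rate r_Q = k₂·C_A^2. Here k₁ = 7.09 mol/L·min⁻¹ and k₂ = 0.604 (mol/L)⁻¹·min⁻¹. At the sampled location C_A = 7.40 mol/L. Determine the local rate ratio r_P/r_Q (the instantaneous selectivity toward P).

S_{P/Q} = r_P/r_Q = (k₁)/(k₂·C_A^2) = (k₁/k₂)·C_A^-2.
= (7.09) / (0.604×7.400^2) = 7.090/33.08 = 0.214.

0.214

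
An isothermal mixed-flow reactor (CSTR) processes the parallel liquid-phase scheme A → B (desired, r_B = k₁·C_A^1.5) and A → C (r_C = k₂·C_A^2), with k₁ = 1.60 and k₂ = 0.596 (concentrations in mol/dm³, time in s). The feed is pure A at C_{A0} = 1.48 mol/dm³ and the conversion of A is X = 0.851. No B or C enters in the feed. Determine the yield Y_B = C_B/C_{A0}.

Exit C_A = C_{A0}(1−X) = 1.48×0.149 = 0.2205 mol/dm³.
In a CSTR the entire volume is at exit conditions, so r_B = 1.60×0.2205^1.5 = 0.1657 and r_C = 0.596×0.2205^2 = 0.02898.
Fraction of consumed A going to B: r_B/(r_B+r_C) = 0.8511.
C_B = 0.8511·C_{A0}·X = 0.8511×1.48×0.851 = 1.07 mol/dm³; Y_B = C_B/C_{A0} = 0.724.

0.724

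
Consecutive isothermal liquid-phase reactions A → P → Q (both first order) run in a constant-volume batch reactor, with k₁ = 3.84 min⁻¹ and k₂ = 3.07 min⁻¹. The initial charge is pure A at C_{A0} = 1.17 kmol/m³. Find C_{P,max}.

0.479 kmol/m³

Evaluating C_P at t_opt = ln(k₂/k₁)/(k₂−k₁) gives C_{P,max}/C_{A0} = (k₁/k₂)^[k₂/(k₂−k₁)].
= (3.84/3.07)^(3.07/(3.07−3.84)) = (1.251)^(-3.987) = 0.4097.
C_{P,max} = 0.4097×1.17 = 0.479 kmol/m³.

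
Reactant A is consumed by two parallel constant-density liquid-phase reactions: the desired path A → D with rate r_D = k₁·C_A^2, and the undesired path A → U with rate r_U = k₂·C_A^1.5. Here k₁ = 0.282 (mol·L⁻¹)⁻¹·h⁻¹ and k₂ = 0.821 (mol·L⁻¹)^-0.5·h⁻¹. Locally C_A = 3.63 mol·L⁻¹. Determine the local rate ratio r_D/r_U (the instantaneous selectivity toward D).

0.654

S_{D/U} = r_D/r_U = (k₁·C_A^2)/(k₂·C_A^1.5) = (k₁/k₂)·C_A^0.5.
= (0.282×3.630^2) / (0.821×3.630^1.5) = 3.716/5.678 = 0.654.
Since the desired path is higher order in A, keeping C_A high (PFR or concentrated feed) favours D.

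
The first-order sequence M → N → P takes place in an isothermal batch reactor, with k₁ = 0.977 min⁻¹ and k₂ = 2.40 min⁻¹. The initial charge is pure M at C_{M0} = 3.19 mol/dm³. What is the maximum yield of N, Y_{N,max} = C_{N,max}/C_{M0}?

0.220

At the optimum, C_{N,max}/C_{M0} = (k₁/k₂)^[k₂/(k₂−k₁)].
= (0.977/2.40)^(2.40/(2.40−0.977)) = (0.4071)^(1.687) = 0.2196.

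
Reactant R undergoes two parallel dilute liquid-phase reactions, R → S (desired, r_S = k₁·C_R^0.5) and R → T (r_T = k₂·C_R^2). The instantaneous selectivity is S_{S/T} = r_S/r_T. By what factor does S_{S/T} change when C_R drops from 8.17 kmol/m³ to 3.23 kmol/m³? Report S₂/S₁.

S_{S/T} = (k₁/k₂)·C_R^-1.5, so S₂/S₁ = (C_{R,2}/C_{R,1})^-1.5.
= (3.23/8.17)^(-1.5) = (0.3953)^(-1.5) = 4.02.
Selectivity toward S rises as C_R falls — low-concentration operation is favoured.

4.02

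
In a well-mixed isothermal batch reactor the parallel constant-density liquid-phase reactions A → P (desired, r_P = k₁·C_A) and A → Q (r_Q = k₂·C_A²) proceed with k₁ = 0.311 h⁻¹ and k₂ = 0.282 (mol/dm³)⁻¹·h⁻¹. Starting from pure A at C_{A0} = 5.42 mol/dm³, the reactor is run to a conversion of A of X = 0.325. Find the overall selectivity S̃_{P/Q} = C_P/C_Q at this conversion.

0.245

C_A = C_{A0}(1−X) = 3.659 mol/dm³.
Along a PFR/batch, dC_P/dC_A = −r_P/(r_P+r_Q) = −k₁/(k₁+k₂·C_A).
Integrating from C_{A0} to C_A: C_P = (0.311/0.282)·ln[(0.311+0.282·5.42)/(0.311+0.282·3.66)] = 1.103·ln(1.839/1.343) = 0.3472 mol/dm³.
C_Q = (C_{A0}−C_A)−C_P = 1.414 mol/dm³; S̃_{P/Q} = 0.3472/1.414 = 0.245.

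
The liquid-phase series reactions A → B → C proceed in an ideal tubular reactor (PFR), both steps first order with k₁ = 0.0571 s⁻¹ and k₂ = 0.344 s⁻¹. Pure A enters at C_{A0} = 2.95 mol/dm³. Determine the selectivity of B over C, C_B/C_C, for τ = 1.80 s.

Solving the coupled first-order balances gives C_B(τ) = [k₁/(k₂−k₁)]·C_{A0}·(e^(−k₁τ) − e^(−k₂τ)).
e^(−k₁τ) = e^(−0.0571×1.80) = e^(−0.1028) = 0.9023; e^(−k₂τ) = e^(−0.6192) = 0.5384.
C_B = 0.0571×2.95/(0.344−0.0571) × (0.9023−0.5384) = 0.5871×0.3640 = 0.2137 mol/dm³.
C_A = C_{A0}e^(−k₁τ) = 2.662 mol/dm³, so C_C = C_{A0}−C_A−C_B = 0.07446 mol/dm³; C_B/C_C = 2.87.

2.87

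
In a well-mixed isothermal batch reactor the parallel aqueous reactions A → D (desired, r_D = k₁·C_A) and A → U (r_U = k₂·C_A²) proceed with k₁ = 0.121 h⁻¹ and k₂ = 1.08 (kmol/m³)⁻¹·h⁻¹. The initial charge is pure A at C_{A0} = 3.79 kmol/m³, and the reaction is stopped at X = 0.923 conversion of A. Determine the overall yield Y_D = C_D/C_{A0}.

0.0670

C_A = C_{A0}(1−X) = 0.2918 kmol/m³.
Along a PFR/batch, dC_D/dC_A = −r_D/(r_D+r_U) = −k₁/(k₁+k₂·C_A).
Integrating from C_{A0} to C_A: C_D = (0.121/1.08)·ln[(0.121+1.08·3.79)/(0.121+1.08·0.292)] = 0.1120·ln(4.214/0.4362) = 0.2541 kmol/m³.
Y_D = C_D/C_{A0} = 0.2541/3.79 = 0.0670.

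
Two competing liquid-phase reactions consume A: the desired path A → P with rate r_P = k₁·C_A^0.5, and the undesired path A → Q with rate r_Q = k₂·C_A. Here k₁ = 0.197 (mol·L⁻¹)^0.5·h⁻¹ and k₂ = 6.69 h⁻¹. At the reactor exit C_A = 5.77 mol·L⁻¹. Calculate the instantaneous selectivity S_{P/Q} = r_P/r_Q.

S_{P/Q} = r_P/r_Q = (k₁·C_A^0.5)/(k₂·C_A) = (k₁/k₂)·C_A^-0.5.
= (0.197×5.770^0.5) / (6.69×5.770) = 0.4732/38.60 = 0.0123.
The undesired path is higher order in A, so low C_A (CSTR or dilute feed) favours P.

0.0123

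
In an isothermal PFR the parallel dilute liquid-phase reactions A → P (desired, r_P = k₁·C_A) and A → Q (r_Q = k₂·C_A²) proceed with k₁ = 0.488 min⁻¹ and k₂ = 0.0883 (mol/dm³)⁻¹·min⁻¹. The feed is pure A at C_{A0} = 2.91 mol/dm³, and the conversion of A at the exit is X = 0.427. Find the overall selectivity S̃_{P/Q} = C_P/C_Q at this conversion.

C_A = C_{A0}(1−X) = 1.667 mol/dm³.
Along a PFR/batch, dC_P/dC_A = −r_P/(r_P+r_Q) = −k₁/(k₁+k₂·C_A).
Integrating from C_{A0} to C_A: C_P = (0.488/0.0883)·ln[(0.488+0.0883·2.91)/(0.488+0.0883·1.67)] = 5.527·ln(0.7450/0.6352) = 0.8805 mol/dm³.
C_Q = (C_{A0}−C_A)−C_P = 0.3620 mol/dm³; S̃_{P/Q} = 0.8805/0.3620 = 2.43.

2.43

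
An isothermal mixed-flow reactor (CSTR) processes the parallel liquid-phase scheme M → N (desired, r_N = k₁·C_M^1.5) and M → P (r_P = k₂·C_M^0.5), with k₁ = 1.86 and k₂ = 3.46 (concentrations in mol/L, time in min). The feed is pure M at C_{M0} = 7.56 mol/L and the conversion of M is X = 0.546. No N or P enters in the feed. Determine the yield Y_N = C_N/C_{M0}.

0.354

Exit C_M = C_{M0}(1−X) = 7.56×0.454 = 3.432 mol/L.
In a CSTR the entire volume is at exit conditions, so r_N = 1.86×3.432^1.5 = 11.83 and r_P = 3.46×3.432^0.5 = 6.410.
Fraction of consumed M going to N: r_N/(r_N+r_P) = 0.6485.
C_N = 0.6485·C_{M0}·X = 0.6485×7.56×0.546 = 2.68 mol/L; Y_N = C_N/C_{M0} = 0.354.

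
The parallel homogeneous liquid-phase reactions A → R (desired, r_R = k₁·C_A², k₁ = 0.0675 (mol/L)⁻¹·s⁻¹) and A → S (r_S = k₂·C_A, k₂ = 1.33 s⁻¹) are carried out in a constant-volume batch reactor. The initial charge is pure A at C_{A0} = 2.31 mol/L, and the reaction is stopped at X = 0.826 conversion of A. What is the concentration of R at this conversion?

0.122 mol/L

C_A = C_{A0}(1−X) = 0.4019 mol/L.
Along a PFR/batch, dC_S/dC_A = −r_S/(r_R+r_S) = −k₂/(k₂+k₁·C_A).
Integrating from C_{A0} to C_A: C_S = (1.33/0.0675)·ln[(1.33+0.0675·2.31)/(1.33+0.0675·0.402)] = 19.70·ln(1.486/1.357) = 1.786 mol/L.
Then C_R = (C_{A0}−C_A) − C_S = 1.908 − 1.786 = 0.1216 mol/L.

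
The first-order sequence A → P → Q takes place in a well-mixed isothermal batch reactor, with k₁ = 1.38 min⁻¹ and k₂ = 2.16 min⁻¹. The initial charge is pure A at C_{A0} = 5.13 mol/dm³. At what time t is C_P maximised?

For first-order series the maximum of C_P occurs at t_opt = ln(k₂/k₁)/(k₂−k₁).
= ln(2.16/1.38)/(2.16−1.38) = ln(1.565)/0.7800 = 0.4480/0.7800 = 0.574 min.

0.574 min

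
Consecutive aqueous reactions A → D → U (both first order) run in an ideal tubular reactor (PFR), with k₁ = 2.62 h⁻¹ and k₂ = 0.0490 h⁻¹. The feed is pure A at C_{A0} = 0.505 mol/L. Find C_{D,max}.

Evaluating C_D at τ_opt = ln(k₂/k₁)/(k₂−k₁) gives C_{D,max}/C_{A0} = (k₁/k₂)^[k₂/(k₂−k₁)].
= (2.62/0.0490)^(0.0490/(0.0490−2.62)) = (53.47)^(-0.01906) = 0.9270.
C_{D,max} = 0.9270×0.505 = 0.468 mol/L.

0.468 mol/L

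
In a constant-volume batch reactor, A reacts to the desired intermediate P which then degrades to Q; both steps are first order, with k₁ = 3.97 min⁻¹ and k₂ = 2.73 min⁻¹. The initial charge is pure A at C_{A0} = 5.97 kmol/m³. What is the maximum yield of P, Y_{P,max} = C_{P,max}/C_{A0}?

0.438

At the optimum, C_{P,max}/C_{A0} = (k₁/k₂)^[k₂/(k₂−k₁)].
= (3.97/2.73)^(2.73/(2.73−3.97)) = (1.454)^(-2.202) = 0.4385.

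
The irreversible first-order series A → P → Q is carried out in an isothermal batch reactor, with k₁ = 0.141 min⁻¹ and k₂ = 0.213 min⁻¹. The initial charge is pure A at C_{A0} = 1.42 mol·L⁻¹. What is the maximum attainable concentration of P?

For a first-order series the maximum intermediate yield is C_{P,max}/C_{A0} = (k₁/k₂)^[k₂/(k₂−k₁)].
= (0.141/0.213)^(0.213/(0.213−0.141)) = (0.6620)^(2.958) = 0.2951.
C_{P,max} = 0.2951×1.42 = 0.419 mol·L⁻¹.

0.419 mol·L⁻¹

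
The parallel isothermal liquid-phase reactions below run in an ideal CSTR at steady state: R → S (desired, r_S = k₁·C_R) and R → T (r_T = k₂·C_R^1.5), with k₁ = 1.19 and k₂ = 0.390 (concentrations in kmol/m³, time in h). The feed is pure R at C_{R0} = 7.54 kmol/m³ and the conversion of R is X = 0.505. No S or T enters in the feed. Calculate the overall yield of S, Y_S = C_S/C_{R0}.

0.309

Exit C_R = C_{R0}(1−X) = 7.54×0.495 = 3.732 kmol/m³.
A CSTR operates uniformly at the exit composition, giving r_S = 4.441 and r_T = 2.812 (each k·C_R^n at C_R = 3.732).
Fraction of consumed R going to S: r_S/(r_S+r_T) = 0.6123.
C_S = 0.6123·C_{R0}·X = 0.6123×7.54×0.505 = 2.33 kmol/m³; Y_S = C_S/C_{R0} = 0.309.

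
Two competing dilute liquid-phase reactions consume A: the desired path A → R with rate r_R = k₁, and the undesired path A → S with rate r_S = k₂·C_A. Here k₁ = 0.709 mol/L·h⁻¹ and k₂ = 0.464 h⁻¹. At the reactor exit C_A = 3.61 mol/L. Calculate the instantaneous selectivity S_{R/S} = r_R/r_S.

0.423

S_{R/S} = r_R/r_S = (k₁)/(k₂·C_A) = (k₁/k₂)·C_A⁻¹.
= (0.709) / (0.464×3.610) = 0.7090/1.675 = 0.423.
The undesired path is higher order in A, so low C_A (CSTR or dilute feed) favours R.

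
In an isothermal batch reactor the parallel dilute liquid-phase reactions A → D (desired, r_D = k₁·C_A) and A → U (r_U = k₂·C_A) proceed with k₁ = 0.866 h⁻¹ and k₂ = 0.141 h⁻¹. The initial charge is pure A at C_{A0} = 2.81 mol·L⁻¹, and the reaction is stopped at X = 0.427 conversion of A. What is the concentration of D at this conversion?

C_A = C_{A0}(1−X) = 1.610 mol·L⁻¹.
Both paths are first order in A, so the instantaneous fraction to D is constant: dC_D/d(−C_A) = k₁/(k₁+k₂) = 0.8600.
C_D = 0.8600·(C_{A0}−C_A) = 0.8600×1.200 = 1.03 mol·L⁻¹.

1.03 mol·L⁻¹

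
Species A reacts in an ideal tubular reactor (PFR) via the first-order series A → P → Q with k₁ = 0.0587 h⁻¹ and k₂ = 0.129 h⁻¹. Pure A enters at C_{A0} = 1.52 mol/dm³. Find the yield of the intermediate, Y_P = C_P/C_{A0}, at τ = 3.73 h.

0.155

Solving the coupled first-order balances gives C_P(τ) = [k₁/(k₂−k₁)]·C_{A0}·(e^(−k₁τ) − e^(−k₂τ)).
e^(−k₁τ) = e^(−0.0587×3.73) = e^(−0.2190) = 0.8034; e^(−k₂τ) = e^(−0.4812) = 0.6181.
C_P = 0.0587×1.52/(0.129−0.0587) × (0.8034−0.6181) = 1.269×0.1853 = 0.2352 mol/dm³.
Y_P = C_P/C_{A0} = 0.2352/1.52 = 0.155.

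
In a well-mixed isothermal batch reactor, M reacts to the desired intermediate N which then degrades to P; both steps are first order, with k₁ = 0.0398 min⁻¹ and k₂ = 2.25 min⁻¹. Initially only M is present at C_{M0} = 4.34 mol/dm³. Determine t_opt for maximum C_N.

The intermediate peaks when r₁ = r₂, i.e. k₁e^(−k₁t) = k₂e^(−k₂t), giving t_opt = ln(k₂/k₁)/(k₂−k₁).
= ln(2.25/0.0398)/(2.25−0.0398) = ln(56.53)/2.210 = 4.035/2.210 = 1.83 min.

1.83 min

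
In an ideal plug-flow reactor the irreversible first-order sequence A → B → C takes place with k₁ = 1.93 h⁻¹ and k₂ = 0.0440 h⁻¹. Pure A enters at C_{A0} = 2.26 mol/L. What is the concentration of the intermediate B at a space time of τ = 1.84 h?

2.07 mol/L

The intermediate concentration in a first-order A→B→C sequence is C_B = k₁C_{A0}(e^(−k₁τ) − e^(−k₂τ))/(k₂−k₁).
e^(−k₁τ) = e^(−1.93×1.84) = e^(−3.551) = 0.02869; e^(−k₂τ) = e^(−0.08096) = 0.9222.
C_B = 1.93×2.26/(0.0440−1.93) × (0.02869−0.9222) = (-2.313)×(-0.8935) = 2.067 mol/L.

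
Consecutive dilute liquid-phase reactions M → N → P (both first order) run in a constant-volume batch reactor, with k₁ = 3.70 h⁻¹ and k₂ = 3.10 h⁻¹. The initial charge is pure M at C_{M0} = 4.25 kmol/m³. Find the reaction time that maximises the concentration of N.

0.295 h

Setting dC_N/dt = 0 gives t_opt = ln(k₂/k₁)/(k₂−k₁).
= ln(3.10/3.70)/(3.10−3.70) = ln(0.8378)/-0.6000 = -0.1769/-0.6000 = 0.295 h.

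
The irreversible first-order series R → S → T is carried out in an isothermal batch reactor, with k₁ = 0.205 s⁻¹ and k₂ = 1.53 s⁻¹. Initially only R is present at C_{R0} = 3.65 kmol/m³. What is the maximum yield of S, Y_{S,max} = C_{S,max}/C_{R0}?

0.0982

At the optimum, C_{S,max}/C_{R0} = (k₁/k₂)^[k₂/(k₂−k₁)].
= (0.205/1.53)^(1.53/(1.53−0.205)) = (0.1340)^(1.155) = 0.09818.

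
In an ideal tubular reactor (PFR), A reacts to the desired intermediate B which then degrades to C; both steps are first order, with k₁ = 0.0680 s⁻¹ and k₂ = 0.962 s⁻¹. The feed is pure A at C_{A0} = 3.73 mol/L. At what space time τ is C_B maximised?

The intermediate peaks when r₁ = r₂, i.e. k₁e^(−k₁τ) = k₂e^(−k₂τ), giving τ_opt = ln(k₂/k₁)/(k₂−k₁).
= ln(0.962/0.0680)/(0.962−0.0680) = ln(14.15)/0.8940 = 2.650/0.8940 = 2.96 s.

2.96 s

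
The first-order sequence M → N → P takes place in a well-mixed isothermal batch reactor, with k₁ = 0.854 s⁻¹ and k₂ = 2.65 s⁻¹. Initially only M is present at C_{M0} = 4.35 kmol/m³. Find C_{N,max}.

At the optimum, C_{N,max}/C_{M0} = (k₁/k₂)^[k₂/(k₂−k₁)].
= (0.854/2.65)^(2.65/(2.65−0.854)) = (0.3223)^(1.476) = 0.1881.
C_{N,max} = 0.1881×4.35 = 0.818 kmol/m³.

0.818 kmol/m³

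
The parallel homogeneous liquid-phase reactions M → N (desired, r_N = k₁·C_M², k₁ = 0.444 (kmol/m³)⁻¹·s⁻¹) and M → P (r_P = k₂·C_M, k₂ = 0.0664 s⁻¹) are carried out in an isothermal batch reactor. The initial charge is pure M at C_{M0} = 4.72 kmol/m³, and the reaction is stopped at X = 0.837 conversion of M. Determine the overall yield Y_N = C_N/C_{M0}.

0.784

C_M = C_{M0}(1−X) = 0.7694 kmol/m³.
Along a PFR/batch, dC_P/dC_M = −r_P/(r_N+r_P) = −k₂/(k₂+k₁·C_M).
Integrating from C_{M0} to C_M: C_P = (0.0664/0.444)·ln[(0.0664+0.444·4.72)/(0.0664+0.444·0.769)] = 0.1495·ln(2.162/0.4080) = 0.2494 kmol/m³.
Then C_N = (C_{M0}−C_M) − C_P = 3.951 − 0.2494 = 3.701 kmol/m³.
Y_N = C_N/C_{M0} = 3.701/4.72 = 0.784.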